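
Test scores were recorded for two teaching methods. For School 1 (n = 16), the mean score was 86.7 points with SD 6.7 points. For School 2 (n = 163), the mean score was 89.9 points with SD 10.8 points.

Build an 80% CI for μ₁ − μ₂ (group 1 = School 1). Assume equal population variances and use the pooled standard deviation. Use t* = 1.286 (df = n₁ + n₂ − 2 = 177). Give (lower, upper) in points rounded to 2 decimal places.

s_p = √[((n₁−1)s₁² + (n₂−1)s₂²)/(n₁+n₂−2)] = √[(15·6.7² + 162·10.8²)/177] = 10.5147.
SE = 10.5147·√(1/16 + 1/163) = 2.7547.
With t* = 1.286, margin = 1.286 × 2.7547 = 3.5425.
x̄₁ − x̄₂ = 86.7 − 89.9 = -3.2000; interval -3.2000 ± 3.5425 = (-6.74, 0.34).

(-6.74, 0.34)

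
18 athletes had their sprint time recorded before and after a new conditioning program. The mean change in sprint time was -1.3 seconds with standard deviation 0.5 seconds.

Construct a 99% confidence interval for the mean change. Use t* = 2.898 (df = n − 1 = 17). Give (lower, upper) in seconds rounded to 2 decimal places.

Paired design: SE = s_d/√n = 0.5/√18 = 0.1179.
t* = 2.898; margin of error = 2.898 × 0.1179 = 0.3417.
-1.3 ± 0.3417 → (-1.64, -0.96).

(-1.64, -0.96)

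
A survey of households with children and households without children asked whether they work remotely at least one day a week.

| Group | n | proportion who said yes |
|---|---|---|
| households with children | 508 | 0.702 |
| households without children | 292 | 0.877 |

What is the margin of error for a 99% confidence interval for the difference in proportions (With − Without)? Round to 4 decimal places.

The two standard errors are √(0.7020×0.2980/508) = 0.02029 and √(0.8770×0.1230/292) = 0.01922.
Because the samples are independent, SE_diff = √(0.02029² + 0.01922²) = 0.02795.
Using z* = 2.576 for 99%, ME = 2.576 × 0.02795 = 0.07200.

0.0720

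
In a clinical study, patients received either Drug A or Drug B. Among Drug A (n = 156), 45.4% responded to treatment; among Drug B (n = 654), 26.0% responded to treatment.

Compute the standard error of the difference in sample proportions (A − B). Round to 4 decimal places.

Each SE is √(p̂(1−p̂)/n): √(0.4540·0.5460/156) = 0.03986 and √(0.2600·0.7400/654) = 0.01715.
SE(p̂₁ − p̂₂) = √(SE₁² + SE₂²) = √(0.0015888196 + 0.0002941225) = 0.04339, since the two samples are independent.

0.0434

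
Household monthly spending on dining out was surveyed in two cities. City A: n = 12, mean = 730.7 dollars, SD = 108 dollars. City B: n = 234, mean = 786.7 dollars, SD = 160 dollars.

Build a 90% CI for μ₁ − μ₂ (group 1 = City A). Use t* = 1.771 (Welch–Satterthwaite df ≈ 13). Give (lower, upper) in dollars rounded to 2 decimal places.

(-114.24, 2.24)

SE₁ = s₁/√n₁ = 108/√12 = 31.1769; SE₂ = 160/√234 = 10.4595.
Independent samples, unequal variances: SE_diff = √(SE₁² + SE₂²) = √(971.99909361 + 109.40114025) = 32.8847.
t* = 1.771, so margin of error = 1.771 × 32.8847 = 58.2388.
Difference in means = 730.7 − 786.7 = -56.0000.
-56.0000 ± 58.2388 → (-114.24, 2.24).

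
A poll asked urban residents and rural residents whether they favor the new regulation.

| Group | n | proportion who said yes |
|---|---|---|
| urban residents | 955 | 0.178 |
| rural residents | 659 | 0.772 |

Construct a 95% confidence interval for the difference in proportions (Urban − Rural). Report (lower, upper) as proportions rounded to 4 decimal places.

(-0.6342, -0.5538)

Each SE is √(p̂(1−p̂)/n): √(0.1780·0.8220/955) = 0.01238 and √(0.7720·0.2280/659) = 0.01634.
SE(p̂₁ − p̂₂) = √(SE₁² + SE₂²) = √(0.0001532644 + 0.0002669956) = 0.02050, since the two samples are independent.
At 95% confidence z* = 1.960; margin = 1.960 × 0.02050 = 0.04018.
The difference is 0.1780 − 0.7720 = -0.5940, so the interval is -0.5940 ± 0.04018 = (-0.6342, -0.5538).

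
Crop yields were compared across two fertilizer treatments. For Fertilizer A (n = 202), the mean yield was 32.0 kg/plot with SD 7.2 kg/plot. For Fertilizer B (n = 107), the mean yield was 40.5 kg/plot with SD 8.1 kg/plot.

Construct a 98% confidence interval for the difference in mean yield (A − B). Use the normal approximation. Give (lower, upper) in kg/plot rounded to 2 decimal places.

Standard errors of each mean: 7.2/√202 = 0.5066 and 8.1/√107 = 0.7831.
SE(x̄₁ − x̄₂) = √(0.5066² + 0.7831²) = 0.9327 for independent samples with unequal variances.
With z* = 2.326, the margin is 2.326 × 0.9327 = 2.1695.
x̄₁ − x̄₂ = 32.0 − 40.5 = -8.5000; the interval is -8.5000 ± 2.1695 = (-10.67, -6.33).

(-10.67, -6.33)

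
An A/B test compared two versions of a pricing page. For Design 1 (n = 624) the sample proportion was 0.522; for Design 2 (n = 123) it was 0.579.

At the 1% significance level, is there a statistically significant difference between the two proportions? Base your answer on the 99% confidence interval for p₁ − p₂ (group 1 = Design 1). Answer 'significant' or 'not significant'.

not significant

The two standard errors are √(0.5220×0.4780/624) = 0.02000 and √(0.5790×0.4210/123) = 0.04452.
Because the samples are independent, SE_diff = √(0.02000² + 0.04452²) = 0.04881.
Using z* = 2.576 for 99%, ME = 2.576 × 0.04881 = 0.12573.
p̂₁ − p̂₂ = -0.0570; interval -0.0570 ± 0.12573 gives (-0.18273, 0.06873).
The interval (-0.18273, 0.06873) contains 0, so the difference is not significant.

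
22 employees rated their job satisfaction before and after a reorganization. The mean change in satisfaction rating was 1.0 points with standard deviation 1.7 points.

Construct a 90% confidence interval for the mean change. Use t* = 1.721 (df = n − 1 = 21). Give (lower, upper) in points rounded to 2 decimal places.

Paired design: SE = s_d/√n = 1.7/√22 = 0.3624.
t* = 1.721; margin of error = 1.721 × 0.3624 = 0.6237.
1.0 ± 0.6237 → (0.38, 1.62).

(0.38, 1.62)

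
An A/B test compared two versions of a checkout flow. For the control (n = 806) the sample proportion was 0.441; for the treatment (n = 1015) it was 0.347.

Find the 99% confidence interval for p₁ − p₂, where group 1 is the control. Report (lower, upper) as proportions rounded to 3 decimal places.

The two standard errors are √(0.4410×0.5590/806) = 0.01749 and √(0.3470×0.6530/1015) = 0.01494.
Because the samples are independent, SE_diff = √(0.01749² + 0.01494²) = 0.02300.
Using z* = 2.576 for 99%, ME = 2.576 × 0.02300 = 0.05925.
p̂₁ − p̂₂ = 0.0940; interval 0.0940 ± 0.05925 gives (0.035, 0.153).

(0.035, 0.153)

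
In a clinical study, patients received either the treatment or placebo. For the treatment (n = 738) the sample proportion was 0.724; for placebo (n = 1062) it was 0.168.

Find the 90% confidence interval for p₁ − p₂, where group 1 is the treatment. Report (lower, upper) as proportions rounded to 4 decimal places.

(0.5230, 0.5890)

The two standard errors are √(0.7240×0.2760/738) = 0.01645 and √(0.1680×0.8320/1062) = 0.01147.
Because the samples are independent, SE_diff = √(0.01645² + 0.01147²) = 0.02005.
Using z* = 1.645 for 90%, ME = 1.645 × 0.02005 = 0.03298.
p̂₁ − p̂₂ = 0.5560; interval 0.5560 ± 0.03298 gives (0.5230, 0.5890).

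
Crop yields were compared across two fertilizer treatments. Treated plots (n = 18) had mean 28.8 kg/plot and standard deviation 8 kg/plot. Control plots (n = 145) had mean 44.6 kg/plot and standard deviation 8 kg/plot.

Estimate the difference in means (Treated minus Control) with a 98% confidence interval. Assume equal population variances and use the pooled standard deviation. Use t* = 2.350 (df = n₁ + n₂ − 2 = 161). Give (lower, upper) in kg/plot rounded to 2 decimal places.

(-20.50, -11.10)

Pooled variance s_p² = [17·8² + 144·8²] / (18+145−2) = 64.0000, so s_p = 8.0000.
SE_diff = s_p·√(1/n₁ + 1/n₂) = 8.0000·√(1/18 + 1/145) = 1.9992.
t* = 2.350; margin = 2.350 × 1.9992 = 4.6981.
Difference = 28.8 − 44.6 = -15.8000.
-15.8000 ± 4.6981 → (-20.50, -11.10).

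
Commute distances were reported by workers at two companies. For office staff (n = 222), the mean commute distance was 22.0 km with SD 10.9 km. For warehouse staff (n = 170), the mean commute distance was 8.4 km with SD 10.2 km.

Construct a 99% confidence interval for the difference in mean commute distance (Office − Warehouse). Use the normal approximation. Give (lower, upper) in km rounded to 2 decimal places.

SE₁ = s₁/√n₁ = 10.9/√222 = 0.7316; SE₂ = 10.2/√170 = 0.7823.
Independent samples, unequal variances: SE_diff = √(SE₁² + SE₂²) = √(0.53523856 + 0.61199329) = 1.0711.
z* = 2.576, so margin of error = 2.576 × 1.0711 = 2.7592.
Difference in means = 22.0 − 8.4 = 13.6000.
13.6000 ± 2.7592 → (10.84, 16.36).

(10.84, 16.36)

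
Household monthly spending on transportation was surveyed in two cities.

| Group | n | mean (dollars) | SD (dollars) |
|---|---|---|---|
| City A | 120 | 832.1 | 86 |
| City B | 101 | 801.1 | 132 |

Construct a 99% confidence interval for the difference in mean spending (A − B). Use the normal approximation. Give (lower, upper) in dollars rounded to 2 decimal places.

(-8.42, 70.42)

Per-group SEs: s₁/√n₁ = 86/√120 = 7.8507, s₂/√n₂ = 132/√101 = 13.1345.
Unpooled SE of the difference: √(61.63349049 + 172.51509025) = 15.3019.
Margin of error = z* · SE = 2.576 × 15.3019 = 39.4177.
x̄₁ − x̄₂ = 832.1 − 801.1 = 31.0000.
CI: 31.0000 ± 39.4177 = (-8.42, 70.42).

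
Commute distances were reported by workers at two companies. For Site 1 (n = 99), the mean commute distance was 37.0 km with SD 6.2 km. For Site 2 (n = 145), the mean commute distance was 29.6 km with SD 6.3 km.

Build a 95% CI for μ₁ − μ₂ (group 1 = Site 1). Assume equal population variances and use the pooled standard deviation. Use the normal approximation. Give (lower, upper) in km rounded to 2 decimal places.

(5.80, 9.00)

s_p = √[((n₁−1)s₁² + (n₂−1)s₂²)/(n₁+n₂−2)] = √[(98·6.2² + 144·6.3²)/242] = 6.2597.
SE = 6.2597·√(1/99 + 1/145) = 0.8161.
With z* = 1.960, margin = 1.960 × 0.8161 = 1.5996.
x̄₁ − x̄₂ = 37.0 − 29.6 = 7.4000; interval 7.4000 ± 1.5996 = (5.80, 9.00).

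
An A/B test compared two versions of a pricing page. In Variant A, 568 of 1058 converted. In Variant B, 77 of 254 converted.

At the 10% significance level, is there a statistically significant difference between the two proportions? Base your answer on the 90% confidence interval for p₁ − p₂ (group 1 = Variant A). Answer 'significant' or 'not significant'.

First, p̂₁ = 568/1058 = 0.5369; p̂₂ = 77/254 = 0.3031.
The two standard errors are √(0.5369×0.4631/1058) = 0.01533 and √(0.3031×0.6969/254) = 0.02884.
Because the samples are independent, SE_diff = √(0.01533² + 0.02884²) = 0.03266.
Using z* = 1.645 for 90%, ME = 1.645 × 0.03266 = 0.05373.
p̂₁ − p̂₂ = 0.2338; interval 0.2338 ± 0.05373 gives (0.18007, 0.28753).
The interval (0.18007, 0.28753) does not contain 0, so the difference is significant.

significant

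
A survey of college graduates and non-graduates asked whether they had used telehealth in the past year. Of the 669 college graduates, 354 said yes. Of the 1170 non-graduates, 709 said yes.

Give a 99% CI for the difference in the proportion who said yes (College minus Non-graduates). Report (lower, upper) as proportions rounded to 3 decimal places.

p̂₁ = 354/669 = 0.5291 and p̂₂ = 709/1170 = 0.6060.
SE₁ = √(p̂₁(1−p̂₁)/n₁) = √(0.5291·0.4709/669) = 0.01930; SE₂ = √(0.6060·0.3940/1170) = 0.01429.
Independent samples: SE of the difference = √(SE₁² + SE₂²) = √(0.00037249 + 0.0002042041) = 0.02401.
z* for 99% confidence is 2.576, so the margin of error is 2.576 × 0.02401 = 0.06185.
Point estimate p̂₁ − p̂₂ = 0.5291 − 0.6060 = -0.0769.
-0.0769 ± 0.06185 → (-0.139, -0.015).

(-0.139, -0.015)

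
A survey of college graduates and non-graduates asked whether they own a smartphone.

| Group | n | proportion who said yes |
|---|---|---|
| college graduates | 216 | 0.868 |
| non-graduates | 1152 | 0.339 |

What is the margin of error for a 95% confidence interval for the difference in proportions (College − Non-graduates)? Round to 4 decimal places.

0.0528

The two standard errors are √(0.8680×0.1320/216) = 0.02303 and √(0.3390×0.6610/1152) = 0.01395.
Because the samples are independent, SE_diff = √(0.02303² + 0.01395²) = 0.02693.
Using z* = 1.960 for 95%, ME = 1.960 × 0.02693 = 0.05278.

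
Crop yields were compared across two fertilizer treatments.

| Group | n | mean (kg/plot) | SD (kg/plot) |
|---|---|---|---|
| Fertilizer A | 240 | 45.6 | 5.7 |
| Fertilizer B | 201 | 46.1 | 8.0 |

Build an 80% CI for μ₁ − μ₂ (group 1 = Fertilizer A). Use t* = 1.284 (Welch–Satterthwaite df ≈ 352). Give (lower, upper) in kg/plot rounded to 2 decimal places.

(-1.36, 0.36)

Standard errors of each mean: 5.7/√240 = 0.3679 and 8.0/√201 = 0.5643.
SE(x̄₁ − x̄₂) = √(0.3679² + 0.5643²) = 0.6736 for independent samples with unequal variances.
With t* = 1.284, the margin is 1.284 × 0.6736 = 0.8649.
x̄₁ − x̄₂ = 45.6 − 46.1 = -0.5000; the interval is -0.5000 ± 0.8649 = (-1.36, 0.36).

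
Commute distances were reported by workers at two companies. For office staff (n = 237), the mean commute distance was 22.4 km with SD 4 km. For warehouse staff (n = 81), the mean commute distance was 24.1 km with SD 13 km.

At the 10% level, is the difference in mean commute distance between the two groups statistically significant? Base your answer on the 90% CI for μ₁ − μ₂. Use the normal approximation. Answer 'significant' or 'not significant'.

not significant

SE₁ = s₁/√n₁ = 4/√237 = 0.2598; SE₂ = 13/√81 = 1.4444.
Independent samples, unequal variances: SE_diff = √(SE₁² + SE₂²) = √(0.06749604 + 2.08629136) = 1.4676.
z* = 1.645, so margin of error = 1.645 × 1.4676 = 2.4142.
Difference in means = 22.4 − 24.1 = -1.7000.
-1.7000 ± 2.4142 → (-4.1142, 0.7142).
The interval (-4.1142, 0.7142) contains 0, so the difference is not significant.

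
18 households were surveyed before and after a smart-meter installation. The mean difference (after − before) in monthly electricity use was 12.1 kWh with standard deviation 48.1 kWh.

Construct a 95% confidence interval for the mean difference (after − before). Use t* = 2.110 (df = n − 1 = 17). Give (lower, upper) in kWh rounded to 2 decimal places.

This is a matched-pairs design, so SE = s_d/√n = 48.1/√18 = 11.3373.
Margin = 2.110 × 11.3373 = 23.9217; the interval is 12.1 ± 23.9217 = (-11.82, 36.02).

(-11.82, 36.02)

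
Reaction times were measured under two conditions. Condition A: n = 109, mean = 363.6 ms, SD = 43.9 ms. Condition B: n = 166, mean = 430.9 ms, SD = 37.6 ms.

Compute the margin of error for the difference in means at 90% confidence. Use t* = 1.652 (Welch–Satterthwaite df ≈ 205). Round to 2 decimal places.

Standard errors of each mean: 43.9/√109 = 4.2049 and 37.6/√166 = 2.9183.
SE(x̄₁ − x̄₂) = √(4.2049² + 2.9183²) = 5.1184 for independent samples with unequal variances.
With t* = 1.652, the margin is 1.652 × 5.1184 = 8.4556.

8.46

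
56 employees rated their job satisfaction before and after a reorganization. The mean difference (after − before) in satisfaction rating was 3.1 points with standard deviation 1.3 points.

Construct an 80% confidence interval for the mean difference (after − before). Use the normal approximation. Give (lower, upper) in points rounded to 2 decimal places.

Paired design: SE = s_d/√n = 1.3/√56 = 0.1737.
z* = 1.282; margin of error = 1.282 × 0.1737 = 0.2227.
3.1 ± 0.2227 → (2.88, 3.32).

(2.88, 3.32)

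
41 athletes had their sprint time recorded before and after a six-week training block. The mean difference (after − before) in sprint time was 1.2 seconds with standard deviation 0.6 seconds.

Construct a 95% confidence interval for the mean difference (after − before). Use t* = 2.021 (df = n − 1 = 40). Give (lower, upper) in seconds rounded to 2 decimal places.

This is a matched-pairs design, so SE = s_d/√n = 0.6/√41 = 0.0937.
Margin = 2.021 × 0.0937 = 0.1894; the interval is 1.2 ± 0.1894 = (1.01, 1.39).

(1.01, 1.39)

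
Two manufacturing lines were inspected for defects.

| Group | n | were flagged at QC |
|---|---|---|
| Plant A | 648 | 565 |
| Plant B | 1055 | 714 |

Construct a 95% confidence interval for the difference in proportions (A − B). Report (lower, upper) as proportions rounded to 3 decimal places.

Sample proportions: 565/648 = 0.8719, 714/1055 = 0.6768.
Each SE is √(p̂(1−p̂)/n): √(0.8719·0.1281/648) = 0.01313 and √(0.6768·0.3232/1055) = 0.01440.
SE(p̂₁ − p̂₂) = √(SE₁² + SE₂²) = √(0.0001723969 + 0.00020736) = 0.01949, since the two samples are independent.
At 95% confidence z* = 1.960; margin = 1.960 × 0.01949 = 0.03820.
The difference is 0.8719 − 0.6768 = 0.1951, so the interval is 0.1951 ± 0.03820 = (0.157, 0.233).

(0.157, 0.233)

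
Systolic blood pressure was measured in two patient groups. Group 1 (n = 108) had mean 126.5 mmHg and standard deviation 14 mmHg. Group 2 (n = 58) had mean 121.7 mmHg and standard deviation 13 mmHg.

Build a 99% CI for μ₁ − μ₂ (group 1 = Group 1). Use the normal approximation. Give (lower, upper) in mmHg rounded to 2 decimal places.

(-0.80, 10.40)

Standard errors of each mean: 14/√108 = 1.3472 and 13/√58 = 1.7070.
SE(x̄₁ − x̄₂) = √(1.3472² + 1.7070²) = 2.1746 for independent samples with unequal variances.
With z* = 2.576, the margin is 2.576 × 2.1746 = 5.6018.
x̄₁ − x̄₂ = 126.5 − 121.7 = 4.8000; the interval is 4.8000 ± 5.6018 = (-0.80, 10.40).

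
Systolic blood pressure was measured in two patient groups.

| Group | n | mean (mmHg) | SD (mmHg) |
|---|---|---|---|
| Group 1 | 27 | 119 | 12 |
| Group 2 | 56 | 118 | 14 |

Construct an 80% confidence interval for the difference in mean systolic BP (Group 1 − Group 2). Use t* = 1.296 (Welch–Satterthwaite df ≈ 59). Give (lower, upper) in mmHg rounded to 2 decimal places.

(-2.85, 4.85)

Per-group SEs: s₁/√n₁ = 12/√27 = 2.3094, s₂/√n₂ = 14/√56 = 1.8708.
Unpooled SE of the difference: √(5.33332836 + 3.49989264) = 2.9721.
Margin of error = t* · SE = 1.296 × 2.9721 = 3.8518.
x̄₁ − x̄₂ = 119 − 118 = 1.0000.
CI: 1.0000 ± 3.8518 = (-2.85, 4.85).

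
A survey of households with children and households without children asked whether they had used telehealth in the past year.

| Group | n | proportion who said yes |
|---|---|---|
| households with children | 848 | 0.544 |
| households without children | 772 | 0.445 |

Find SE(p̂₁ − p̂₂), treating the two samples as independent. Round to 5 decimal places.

Each SE is √(p̂(1−p̂)/n): √(0.5440·0.4560/848) = 0.01710 and √(0.4450·0.5550/772) = 0.01789.
SE(p̂₁ − p̂₂) = √(SE₁² + SE₂²) = √(0.00029241 + 0.0003200521) = 0.02475, since the two samples are independent.

0.02475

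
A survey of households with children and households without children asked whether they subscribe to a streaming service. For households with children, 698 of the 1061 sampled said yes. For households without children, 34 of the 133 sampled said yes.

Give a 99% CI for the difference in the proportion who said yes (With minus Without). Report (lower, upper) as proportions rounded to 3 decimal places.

(0.298, 0.507)

First, p̂₁ = 698/1061 = 0.6579; p̂₂ = 34/133 = 0.2556.
The two standard errors are √(0.6579×0.3421/1061) = 0.01456 and √(0.2556×0.7444/133) = 0.03782.
Because the samples are independent, SE_diff = √(0.01456² + 0.03782²) = 0.04053.
Using z* = 2.576 for 99%, ME = 2.576 × 0.04053 = 0.10441.
p̂₁ − p̂₂ = 0.4023; interval 0.4023 ± 0.10441 gives (0.298, 0.507).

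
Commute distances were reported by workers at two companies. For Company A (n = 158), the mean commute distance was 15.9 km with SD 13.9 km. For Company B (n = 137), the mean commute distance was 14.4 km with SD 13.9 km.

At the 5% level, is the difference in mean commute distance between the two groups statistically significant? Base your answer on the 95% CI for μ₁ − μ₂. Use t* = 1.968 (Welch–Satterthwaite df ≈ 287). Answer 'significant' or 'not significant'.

not significant

SE₁ = s₁/√n₁ = 13.9/√158 = 1.1058; SE₂ = 13.9/√137 = 1.1876.
Independent samples, unequal variances: SE_diff = √(SE₁² + SE₂²) = √(1.22279364 + 1.41039376) = 1.6227.
t* = 1.968, so margin of error = 1.968 × 1.6227 = 3.1935.
Difference in means = 15.9 − 14.4 = 1.5000.
1.5000 ± 3.1935 → (-1.6935, 4.6935).
The interval (-1.6935, 4.6935) contains 0, so the difference is not significant.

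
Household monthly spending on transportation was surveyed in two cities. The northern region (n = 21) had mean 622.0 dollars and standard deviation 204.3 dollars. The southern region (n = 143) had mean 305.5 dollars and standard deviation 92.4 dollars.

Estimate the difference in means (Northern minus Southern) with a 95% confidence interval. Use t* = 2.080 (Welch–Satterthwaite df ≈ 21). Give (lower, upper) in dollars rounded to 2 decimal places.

(222.39, 410.61)

Standard errors of each mean: 204.3/√21 = 44.5819 and 92.4/√143 = 7.7269.
SE(x̄₁ − x̄₂) = √(44.5819² + 7.7269²) = 45.2466 for independent samples with unequal variances.
With t* = 2.080, the margin is 2.080 × 45.2466 = 94.1129.
x̄₁ − x̄₂ = 622.0 − 305.5 = 316.5000; the interval is 316.5000 ± 94.1129 = (222.39, 410.61).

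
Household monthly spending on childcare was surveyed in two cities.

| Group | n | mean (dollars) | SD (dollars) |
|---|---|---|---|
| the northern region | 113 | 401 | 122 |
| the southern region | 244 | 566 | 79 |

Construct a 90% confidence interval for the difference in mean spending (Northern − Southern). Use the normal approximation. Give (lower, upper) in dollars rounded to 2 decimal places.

Standard errors of each mean: 122/√113 = 11.4768 and 79/√244 = 5.0575.
SE(x̄₁ − x̄₂) = √(11.4768² + 5.0575²) = 12.5417 for independent samples with unequal variances.
With z* = 1.645, the margin is 1.645 × 12.5417 = 20.6311.
x̄₁ − x̄₂ = 401 − 566 = -165.0000; the interval is -165.0000 ± 20.6311 = (-185.63, -144.37).

(-185.63, -144.37)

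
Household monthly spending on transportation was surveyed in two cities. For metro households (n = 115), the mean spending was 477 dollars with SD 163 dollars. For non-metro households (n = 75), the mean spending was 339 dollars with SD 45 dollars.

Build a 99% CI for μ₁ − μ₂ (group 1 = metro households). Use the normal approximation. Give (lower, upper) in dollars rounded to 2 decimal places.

(96.62, 179.38)

Per-group SEs: s₁/√n₁ = 163/√115 = 15.1998, s₂/√n₂ = 45/√75 = 5.1962.
Unpooled SE of the difference: √(231.03392004 + 27.00049444) = 16.0634.
Margin of error = z* · SE = 2.576 × 16.0634 = 41.3793.
x̄₁ − x̄₂ = 477 − 339 = 138.0000.
CI: 138.0000 ± 41.3793 = (96.62, 179.38).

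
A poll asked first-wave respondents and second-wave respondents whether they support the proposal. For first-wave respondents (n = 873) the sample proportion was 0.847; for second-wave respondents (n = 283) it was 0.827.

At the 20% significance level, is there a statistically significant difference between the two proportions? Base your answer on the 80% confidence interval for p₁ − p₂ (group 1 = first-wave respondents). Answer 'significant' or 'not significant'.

not significant

SE₁ = √(p̂₁(1−p̂₁)/n₁) = √(0.8470·0.1530/873) = 0.01218; SE₂ = √(0.8270·0.1730/283) = 0.02248.
Independent samples: SE of the difference = √(SE₁² + SE₂²) = √(0.0001483524 + 0.0005053504) = 0.02557.
z* for 80% confidence is 1.282, so the margin of error is 1.282 × 0.02557 = 0.03278.
Point estimate p̂₁ − p̂₂ = 0.8470 − 0.8270 = 0.0200.
0.0200 ± 0.03278 → (-0.01278, 0.05278).
The interval (-0.01278, 0.05278) contains 0, so the difference is not significant.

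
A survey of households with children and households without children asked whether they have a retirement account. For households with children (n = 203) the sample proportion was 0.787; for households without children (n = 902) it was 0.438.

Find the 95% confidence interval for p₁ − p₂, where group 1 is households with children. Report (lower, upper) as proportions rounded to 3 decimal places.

(0.284, 0.414)

SE₁ = √(p̂₁(1−p̂₁)/n₁) = √(0.7870·0.2130/203) = 0.02874; SE₂ = √(0.4380·0.5620/902) = 0.01652.
Independent samples: SE of the difference = √(SE₁² + SE₂²) = √(0.0008259876 + 0.0002729104) = 0.03315.
z* for 95% confidence is 1.960, so the margin of error is 1.960 × 0.03315 = 0.06497.
Point estimate p̂₁ − p̂₂ = 0.7870 − 0.4380 = 0.3490.
0.3490 ± 0.06497 → (0.284, 0.414).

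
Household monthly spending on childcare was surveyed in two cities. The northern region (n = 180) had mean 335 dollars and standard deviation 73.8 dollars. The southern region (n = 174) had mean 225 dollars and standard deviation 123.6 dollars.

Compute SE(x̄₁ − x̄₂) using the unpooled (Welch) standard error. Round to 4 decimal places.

Per-group SEs: s₁/√n₁ = 73.8/√180 = 5.5007, s₂/√n₂ = 123.6/√174 = 9.3701.
Unpooled SE of the difference: √(30.25770049 + 87.79877401) = 10.8654.

10.8654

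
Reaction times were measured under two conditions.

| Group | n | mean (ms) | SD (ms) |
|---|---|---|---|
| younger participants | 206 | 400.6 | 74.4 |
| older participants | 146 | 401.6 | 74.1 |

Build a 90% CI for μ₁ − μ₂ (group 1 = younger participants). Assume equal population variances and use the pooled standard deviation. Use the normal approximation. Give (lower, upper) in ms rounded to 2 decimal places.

(-14.22, 12.22)

Pooled variance s_p² = [205·74.4² + 145·74.1²] / (206+146−2) = 5516.9036, so s_p = 74.2759.
SE_diff = s_p·√(1/n₁ + 1/n₂) = 74.2759·√(1/206 + 1/146) = 8.0354.
z* = 1.645; margin = 1.645 × 8.0354 = 13.2182.
Difference = 400.6 − 401.6 = -1.0000.
-1.0000 ± 13.2182 → (-14.22, 12.22).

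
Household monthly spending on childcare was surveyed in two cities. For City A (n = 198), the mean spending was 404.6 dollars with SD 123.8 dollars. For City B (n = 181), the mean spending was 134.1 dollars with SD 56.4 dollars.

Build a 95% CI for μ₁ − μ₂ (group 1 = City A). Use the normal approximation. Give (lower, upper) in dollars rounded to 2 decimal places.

Per-group SEs: s₁/√n₁ = 123.8/√198 = 8.7981, s₂/√n₂ = 56.4/√181 = 4.1922.
Unpooled SE of the difference: √(77.40656361 + 17.57454084) = 9.7458.
Margin of error = z* · SE = 1.960 × 9.7458 = 19.1018.
x̄₁ − x̄₂ = 404.6 − 134.1 = 270.5000.
CI: 270.5000 ± 19.1018 = (251.40, 289.60).

(251.40, 289.60)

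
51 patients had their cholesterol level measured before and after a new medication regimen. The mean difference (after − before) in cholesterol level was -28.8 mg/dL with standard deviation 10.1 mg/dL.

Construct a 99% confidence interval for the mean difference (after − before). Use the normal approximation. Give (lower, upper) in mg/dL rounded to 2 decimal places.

(-32.44, -25.16)

This is a matched-pairs design, so SE = s_d/√n = 10.1/√51 = 1.4143.
Margin = 2.576 × 1.4143 = 3.6432; the interval is -28.8 ± 3.6432 = (-32.44, -25.16).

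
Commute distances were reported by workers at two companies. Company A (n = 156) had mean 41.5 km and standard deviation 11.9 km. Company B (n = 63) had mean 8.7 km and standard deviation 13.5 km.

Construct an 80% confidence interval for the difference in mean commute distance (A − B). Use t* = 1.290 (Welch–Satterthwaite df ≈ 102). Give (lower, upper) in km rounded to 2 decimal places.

SE₁ = s₁/√n₁ = 11.9/√156 = 0.9528; SE₂ = 13.5/√63 = 1.7008.
Independent samples, unequal variances: SE_diff = √(SE₁² + SE₂²) = √(0.90782784 + 2.89272064) = 1.9495.
t* = 1.290, so margin of error = 1.290 × 1.9495 = 2.5149.
Difference in means = 41.5 − 8.7 = 32.8000.
32.8000 ± 2.5149 → (30.29, 35.31).

(30.29, 35.31)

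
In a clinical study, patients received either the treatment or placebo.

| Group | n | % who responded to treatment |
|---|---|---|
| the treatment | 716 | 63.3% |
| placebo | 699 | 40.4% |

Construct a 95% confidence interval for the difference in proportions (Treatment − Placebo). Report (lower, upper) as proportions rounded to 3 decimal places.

(0.178, 0.280)

SE₁ = √(p̂₁(1−p̂₁)/n₁) = √(0.6330·0.3670/716) = 0.01801; SE₂ = √(0.4040·0.5960/699) = 0.01856.
Independent samples: SE of the difference = √(SE₁² + SE₂²) = √(0.0003243601 + 0.0003444736) = 0.02586.
z* for 95% confidence is 1.960, so the margin of error is 1.960 × 0.02586 = 0.05069.
Point estimate p̂₁ − p̂₂ = 0.6330 − 0.4040 = 0.2290.
0.2290 ± 0.05069 → (0.178, 0.280).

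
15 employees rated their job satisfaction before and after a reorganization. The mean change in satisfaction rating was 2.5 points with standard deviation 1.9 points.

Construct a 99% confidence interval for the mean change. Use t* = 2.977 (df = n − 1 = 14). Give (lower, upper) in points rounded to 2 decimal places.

This is a matched-pairs design, so SE = s_d/√n = 1.9/√15 = 0.4906.
Margin = 2.977 × 0.4906 = 1.4605; the interval is 2.5 ± 1.4605 = (1.04, 3.96).

(1.04, 3.96)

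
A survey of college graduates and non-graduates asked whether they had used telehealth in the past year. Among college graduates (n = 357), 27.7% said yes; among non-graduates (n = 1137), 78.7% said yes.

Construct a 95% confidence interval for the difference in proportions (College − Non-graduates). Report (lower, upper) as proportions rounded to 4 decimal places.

The two standard errors are √(0.2770×0.7230/357) = 0.02369 and √(0.7870×0.2130/1137) = 0.01214.
Because the samples are independent, SE_diff = √(0.02369² + 0.01214²) = 0.02662.
Using z* = 1.960 for 95%, ME = 1.960 × 0.02662 = 0.05218.
p̂₁ − p̂₂ = -0.5100; interval -0.5100 ± 0.05218 gives (-0.5622, -0.4578).

(-0.5622, -0.4578)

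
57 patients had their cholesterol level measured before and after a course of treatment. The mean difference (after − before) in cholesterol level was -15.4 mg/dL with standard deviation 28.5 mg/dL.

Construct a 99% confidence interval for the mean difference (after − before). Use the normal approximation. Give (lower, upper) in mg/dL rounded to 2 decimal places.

(-25.12, -5.68)

This is a matched-pairs design, so SE = s_d/√n = 28.5/√57 = 3.7749.
Margin = 2.576 × 3.7749 = 9.7241; the interval is -15.4 ± 9.7241 = (-25.12, -5.68).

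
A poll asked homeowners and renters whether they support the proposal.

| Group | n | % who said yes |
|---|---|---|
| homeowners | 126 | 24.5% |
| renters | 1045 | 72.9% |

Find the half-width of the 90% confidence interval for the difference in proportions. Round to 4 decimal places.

Each SE is √(p̂(1−p̂)/n): √(0.2450·0.7550/126) = 0.03832 and √(0.7290·0.2710/1045) = 0.01375.
SE(p̂₁ − p̂₂) = √(SE₁² + SE₂²) = √(0.0014684224 + 0.0001890625) = 0.04071, since the two samples are independent.
At 90% confidence z* = 1.645; margin = 1.645 × 0.04071 = 0.06697.

0.0670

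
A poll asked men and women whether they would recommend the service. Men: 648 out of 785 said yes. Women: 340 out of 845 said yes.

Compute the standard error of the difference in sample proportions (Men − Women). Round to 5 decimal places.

0.02164

Sample proportions: 648/785 = 0.8255, 340/845 = 0.4024.
Each SE is √(p̂(1−p̂)/n): √(0.8255·0.1745/785) = 0.01355 and √(0.4024·0.5976/845) = 0.01687.
SE(p̂₁ − p̂₂) = √(SE₁² + SE₂²) = √(0.0001836025 + 0.0002845969) = 0.02164, since the two samples are independent.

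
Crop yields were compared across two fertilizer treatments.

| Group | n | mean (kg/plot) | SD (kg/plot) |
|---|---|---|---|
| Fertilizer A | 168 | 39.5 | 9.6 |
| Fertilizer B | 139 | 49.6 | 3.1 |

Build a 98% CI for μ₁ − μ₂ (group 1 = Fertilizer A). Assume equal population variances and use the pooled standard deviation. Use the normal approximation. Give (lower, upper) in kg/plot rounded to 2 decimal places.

s_p = √[((n₁−1)s₁² + (n₂−1)s₂²)/(n₁+n₂−2)] = √[(167·9.6² + 138·3.1²)/305] = 7.4033.
SE = 7.4033·√(1/168 + 1/139) = 0.8489.
With z* = 2.326, margin = 2.326 × 0.8489 = 1.9745.
x̄₁ − x̄₂ = 39.5 − 49.6 = -10.1000; interval -10.1000 ± 1.9745 = (-12.07, -8.13).

(-12.07, -8.13)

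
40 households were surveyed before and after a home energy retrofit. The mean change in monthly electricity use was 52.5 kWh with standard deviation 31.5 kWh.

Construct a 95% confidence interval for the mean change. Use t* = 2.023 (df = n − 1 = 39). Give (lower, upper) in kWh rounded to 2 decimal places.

This is a matched-pairs design, so SE = s_d/√n = 31.5/√40 = 4.9806.
Margin = 2.023 × 4.9806 = 10.0758; the interval is 52.5 ± 10.0758 = (42.42, 62.58).

(42.42, 62.58)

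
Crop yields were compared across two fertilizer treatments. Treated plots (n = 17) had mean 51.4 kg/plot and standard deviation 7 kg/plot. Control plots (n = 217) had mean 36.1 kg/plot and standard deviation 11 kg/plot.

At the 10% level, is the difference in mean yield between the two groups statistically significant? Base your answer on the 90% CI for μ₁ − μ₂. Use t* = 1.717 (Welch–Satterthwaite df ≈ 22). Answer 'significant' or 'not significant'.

significant

Per-group SEs: s₁/√n₁ = 7/√17 = 1.6977, s₂/√n₂ = 11/√217 = 0.7467.
Unpooled SE of the difference: √(2.88218529 + 0.55756089) = 1.8547.
Margin of error = t* · SE = 1.717 × 1.8547 = 3.1845.
x̄₁ − x̄₂ = 51.4 − 36.1 = 15.3000.
CI: 15.3000 ± 3.1845 = (12.1155, 18.4845).
The interval (12.1155, 18.4845) does not contain 0, so the difference is significant.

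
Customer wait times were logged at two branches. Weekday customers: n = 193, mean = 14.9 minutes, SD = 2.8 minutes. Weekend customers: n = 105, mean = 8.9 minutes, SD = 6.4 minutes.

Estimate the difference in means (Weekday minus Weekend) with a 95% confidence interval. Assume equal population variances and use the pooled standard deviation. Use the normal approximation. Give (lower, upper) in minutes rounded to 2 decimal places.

Pooled variance s_p² = [192·2.8² + 104·6.4²] / (193+105−2) = 19.4768, so s_p = 4.4133.
SE_diff = s_p·√(1/n₁ + 1/n₂) = 4.4133·√(1/193 + 1/105) = 0.5352.
z* = 1.960; margin = 1.960 × 0.5352 = 1.0490.
Difference = 14.9 − 8.9 = 6.0000.
6.0000 ± 1.0490 → (4.95, 7.05).

(4.95, 7.05)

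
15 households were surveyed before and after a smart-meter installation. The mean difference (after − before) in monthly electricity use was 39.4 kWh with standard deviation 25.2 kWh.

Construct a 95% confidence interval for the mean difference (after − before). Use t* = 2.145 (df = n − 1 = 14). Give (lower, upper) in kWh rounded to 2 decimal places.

(25.44, 53.36)

This is a matched-pairs design, so SE = s_d/√n = 25.2/√15 = 6.5066.
Margin = 2.145 × 6.5066 = 13.9567; the interval is 39.4 ± 13.9567 = (25.44, 53.36).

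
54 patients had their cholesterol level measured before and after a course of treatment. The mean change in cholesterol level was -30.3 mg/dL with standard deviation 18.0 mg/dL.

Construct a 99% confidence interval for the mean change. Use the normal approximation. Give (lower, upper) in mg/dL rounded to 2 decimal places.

Paired design: SE = s_d/√n = 18.0/√54 = 2.4495.
z* = 2.576; margin of error = 2.576 × 2.4495 = 6.3099.
-30.3 ± 6.3099 → (-36.61, -23.99).

(-36.61, -23.99)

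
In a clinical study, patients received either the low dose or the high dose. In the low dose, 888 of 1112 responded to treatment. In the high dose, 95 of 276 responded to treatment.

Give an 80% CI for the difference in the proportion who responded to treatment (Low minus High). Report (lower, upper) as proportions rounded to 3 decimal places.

First, p̂₁ = 888/1112 = 0.7986; p̂₂ = 95/276 = 0.3442.
The two standard errors are √(0.7986×0.2014/1112) = 0.01203 and √(0.3442×0.6558/276) = 0.02860.
Because the samples are independent, SE_diff = √(0.01203² + 0.02860²) = 0.03103.
Using z* = 1.282 for 80%, ME = 1.282 × 0.03103 = 0.03978.
p̂₁ − p̂₂ = 0.4544; interval 0.4544 ± 0.03978 gives (0.415, 0.494).

(0.415, 0.494)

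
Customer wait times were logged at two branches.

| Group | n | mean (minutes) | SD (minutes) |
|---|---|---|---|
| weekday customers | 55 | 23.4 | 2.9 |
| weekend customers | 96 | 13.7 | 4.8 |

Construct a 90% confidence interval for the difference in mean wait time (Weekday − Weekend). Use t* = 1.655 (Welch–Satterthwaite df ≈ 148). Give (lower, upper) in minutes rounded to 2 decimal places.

(8.66, 10.74)

SE₁ = s₁/√n₁ = 2.9/√55 = 0.3910; SE₂ = 4.8/√96 = 0.4899.
Independent samples, unequal variances: SE_diff = √(SE₁² + SE₂²) = √(0.152881 + 0.24000201) = 0.6268.
t* = 1.655, so margin of error = 1.655 × 0.6268 = 1.0374.
Difference in means = 23.4 − 13.7 = 9.7000.
9.7000 ± 1.0374 → (8.66, 10.74).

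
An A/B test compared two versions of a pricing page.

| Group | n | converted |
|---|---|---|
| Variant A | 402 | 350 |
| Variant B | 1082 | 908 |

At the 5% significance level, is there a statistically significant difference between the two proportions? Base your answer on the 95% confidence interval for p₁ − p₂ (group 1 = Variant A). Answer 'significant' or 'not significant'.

Sample proportions: 350/402 = 0.8706, 908/1082 = 0.8392.
Each SE is √(p̂(1−p̂)/n): √(0.8706·0.1294/402) = 0.01674 and √(0.8392·0.1608/1082) = 0.01117.
SE(p̂₁ − p̂₂) = √(SE₁² + SE₂²) = √(0.0002802276 + 0.0001247689) = 0.02012, since the two samples are independent.
At 95% confidence z* = 1.960; margin = 1.960 × 0.02012 = 0.03944.
The difference is 0.8706 − 0.8392 = 0.0314, so the interval is 0.0314 ± 0.03944 = (-0.00804, 0.07084).
The interval (-0.00804, 0.07084) contains 0, so the difference is not significant.

not significant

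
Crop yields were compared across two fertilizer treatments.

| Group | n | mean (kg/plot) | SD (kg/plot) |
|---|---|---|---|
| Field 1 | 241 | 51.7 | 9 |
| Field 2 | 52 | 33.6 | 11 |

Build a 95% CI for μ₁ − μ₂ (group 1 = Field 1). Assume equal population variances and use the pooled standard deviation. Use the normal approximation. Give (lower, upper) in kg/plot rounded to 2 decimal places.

(15.29, 20.91)

Pooled variance s_p² = [240·9² + 51·11²] / (241+52−2) = 88.0103, so s_p = 9.3814.
SE_diff = s_p·√(1/n₁ + 1/n₂) = 9.3814·√(1/241 + 1/52) = 1.4345.
z* = 1.960; margin = 1.960 × 1.4345 = 2.8116.
Difference = 51.7 − 33.6 = 18.1000.
18.1000 ± 2.8116 → (15.29, 20.91).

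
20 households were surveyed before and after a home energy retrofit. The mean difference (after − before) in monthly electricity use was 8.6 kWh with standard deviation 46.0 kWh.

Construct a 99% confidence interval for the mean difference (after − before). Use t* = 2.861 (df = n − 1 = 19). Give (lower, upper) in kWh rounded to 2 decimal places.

(-20.83, 38.03)

This is a matched-pairs design, so SE = s_d/√n = 46.0/√20 = 10.2859.
Margin = 2.861 × 10.2859 = 29.4280; the interval is 8.6 ± 29.4280 = (-20.83, 38.03).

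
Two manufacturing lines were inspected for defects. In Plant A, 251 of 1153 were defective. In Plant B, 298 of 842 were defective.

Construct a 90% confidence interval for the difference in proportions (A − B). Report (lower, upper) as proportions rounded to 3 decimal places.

(-0.170, -0.103)

Sample proportions: 251/1153 = 0.2177, 298/842 = 0.3539.
Each SE is √(p̂(1−p̂)/n): √(0.2177·0.7823/1153) = 0.01215 and √(0.3539·0.6461/842) = 0.01648.
SE(p̂₁ − p̂₂) = √(SE₁² + SE₂²) = √(0.0001476225 + 0.0002715904) = 0.02047, since the two samples are independent.
At 90% confidence z* = 1.645; margin = 1.645 × 0.02047 = 0.03367.
The difference is 0.2177 − 0.3539 = -0.1362, so the interval is -0.1362 ± 0.03367 = (-0.170, -0.103).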